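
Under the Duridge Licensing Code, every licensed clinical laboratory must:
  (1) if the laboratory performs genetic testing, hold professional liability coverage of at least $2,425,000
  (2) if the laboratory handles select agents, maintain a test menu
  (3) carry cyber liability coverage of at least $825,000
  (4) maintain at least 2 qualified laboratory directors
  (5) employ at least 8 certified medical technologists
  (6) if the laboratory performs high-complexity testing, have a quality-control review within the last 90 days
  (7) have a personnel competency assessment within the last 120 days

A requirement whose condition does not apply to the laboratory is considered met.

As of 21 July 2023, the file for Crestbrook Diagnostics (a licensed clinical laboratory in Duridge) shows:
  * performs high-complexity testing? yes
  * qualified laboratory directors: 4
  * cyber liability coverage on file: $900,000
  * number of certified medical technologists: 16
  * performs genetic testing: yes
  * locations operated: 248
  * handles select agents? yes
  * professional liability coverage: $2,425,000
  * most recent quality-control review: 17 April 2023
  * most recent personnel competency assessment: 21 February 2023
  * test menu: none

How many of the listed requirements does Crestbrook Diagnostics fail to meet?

3

1. condition 'performs genetic testing' holds; professional liability coverage $2,425,000 ≥ $2,425,000 → met
2. condition 'handles select agents' holds; test menu absent → not met
3. cyber liability coverage $900,000 ≥ $825,000 → met
4. qualified laboratory directors 4 ≥ 2 → met
5. certified medical technologists 16 ≥ 8 → met
6. condition 'performs high-complexity testing' holds; quality-control review 95 days ago vs limit 90 → not met
7. personnel competency assessment 150 days ago vs limit 120 → not met
Not met: 3 of 7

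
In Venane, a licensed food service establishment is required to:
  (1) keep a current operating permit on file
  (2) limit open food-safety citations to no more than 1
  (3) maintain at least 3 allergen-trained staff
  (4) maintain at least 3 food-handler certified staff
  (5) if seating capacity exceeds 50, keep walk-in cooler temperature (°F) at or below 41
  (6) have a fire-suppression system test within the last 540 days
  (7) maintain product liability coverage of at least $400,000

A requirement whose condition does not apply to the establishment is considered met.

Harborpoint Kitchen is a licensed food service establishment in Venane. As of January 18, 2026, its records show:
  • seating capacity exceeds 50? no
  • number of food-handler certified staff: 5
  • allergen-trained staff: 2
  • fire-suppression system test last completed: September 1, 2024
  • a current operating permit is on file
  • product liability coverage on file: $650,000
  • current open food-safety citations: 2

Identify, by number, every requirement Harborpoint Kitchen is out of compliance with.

2, 3

1. current operating permit present → met
2. open food-safety citations 2 > 1 → not met
3. allergen-trained staff 2 < 3 → not met
4. food-handler certified staff 5 ≥ 3 → met
5. condition 'seating capacity exceeds 50' does not hold → requirement n/a → met
6. fire-suppression system test 504 days ago vs limit 540 → met
7. product liability coverage $650,000 ≥ $400,000 → met
Not met: 2, 3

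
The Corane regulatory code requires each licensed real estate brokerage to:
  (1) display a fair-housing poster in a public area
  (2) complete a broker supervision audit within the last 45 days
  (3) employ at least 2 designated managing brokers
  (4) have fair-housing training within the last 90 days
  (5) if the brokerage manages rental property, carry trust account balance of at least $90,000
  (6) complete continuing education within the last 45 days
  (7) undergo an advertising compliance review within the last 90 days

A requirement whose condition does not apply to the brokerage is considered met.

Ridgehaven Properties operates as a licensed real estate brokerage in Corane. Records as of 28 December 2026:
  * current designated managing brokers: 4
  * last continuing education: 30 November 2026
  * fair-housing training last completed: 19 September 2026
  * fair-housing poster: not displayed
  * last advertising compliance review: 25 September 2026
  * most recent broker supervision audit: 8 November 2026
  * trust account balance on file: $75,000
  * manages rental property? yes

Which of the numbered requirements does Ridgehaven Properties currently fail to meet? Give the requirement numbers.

1, 2, 4, 5, 7

1. fair-housing poster absent → not met
2. broker supervision audit 50 days ago vs limit 45 → not met
3. designated managing brokers 4 ≥ 2 → met
4. fair-housing training 100 days ago vs limit 90 → not met
5. condition 'manages rental property' holds; trust account balance $75,000 < $90,000 → not met
6. continuing education 28 days ago vs limit 45 → met
7. advertising compliance review 94 days ago vs limit 90 → not met
Not met: 1, 2, 4, 5, 7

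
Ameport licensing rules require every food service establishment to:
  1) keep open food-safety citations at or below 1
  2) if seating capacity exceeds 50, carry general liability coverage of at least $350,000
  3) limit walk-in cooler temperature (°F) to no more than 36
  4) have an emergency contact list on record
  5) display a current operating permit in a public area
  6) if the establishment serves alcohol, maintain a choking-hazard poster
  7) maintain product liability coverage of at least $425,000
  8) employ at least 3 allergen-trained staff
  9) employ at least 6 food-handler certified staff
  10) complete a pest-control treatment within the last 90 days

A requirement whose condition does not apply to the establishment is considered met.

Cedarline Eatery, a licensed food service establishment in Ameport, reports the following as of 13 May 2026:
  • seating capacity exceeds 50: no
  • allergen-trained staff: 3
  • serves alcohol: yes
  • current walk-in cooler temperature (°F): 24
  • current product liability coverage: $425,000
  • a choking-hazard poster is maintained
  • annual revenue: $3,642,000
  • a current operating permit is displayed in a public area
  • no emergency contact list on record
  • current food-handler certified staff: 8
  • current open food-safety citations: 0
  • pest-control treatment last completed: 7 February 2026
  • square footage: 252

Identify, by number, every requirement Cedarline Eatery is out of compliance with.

4, 10

1. open food-safety citations 0 ≤ 1 → met
2. condition 'seating capacity exceeds 50' does not hold → requirement n/a → met
3. walk-in cooler temperature (°F) 24 ≤ 36 → met
4. emergency contact list absent → not met
5. current operating permit present → met
6. condition 'serves alcohol' holds; choking-hazard poster present → met
7. product liability coverage $425,000 ≥ $425,000 → met
8. allergen-trained staff 3 ≥ 3 → met
9. food-handler certified staff 8 ≥ 6 → met
10. pest-control treatment 95 days ago vs limit 90 → not met
Not met: 4, 10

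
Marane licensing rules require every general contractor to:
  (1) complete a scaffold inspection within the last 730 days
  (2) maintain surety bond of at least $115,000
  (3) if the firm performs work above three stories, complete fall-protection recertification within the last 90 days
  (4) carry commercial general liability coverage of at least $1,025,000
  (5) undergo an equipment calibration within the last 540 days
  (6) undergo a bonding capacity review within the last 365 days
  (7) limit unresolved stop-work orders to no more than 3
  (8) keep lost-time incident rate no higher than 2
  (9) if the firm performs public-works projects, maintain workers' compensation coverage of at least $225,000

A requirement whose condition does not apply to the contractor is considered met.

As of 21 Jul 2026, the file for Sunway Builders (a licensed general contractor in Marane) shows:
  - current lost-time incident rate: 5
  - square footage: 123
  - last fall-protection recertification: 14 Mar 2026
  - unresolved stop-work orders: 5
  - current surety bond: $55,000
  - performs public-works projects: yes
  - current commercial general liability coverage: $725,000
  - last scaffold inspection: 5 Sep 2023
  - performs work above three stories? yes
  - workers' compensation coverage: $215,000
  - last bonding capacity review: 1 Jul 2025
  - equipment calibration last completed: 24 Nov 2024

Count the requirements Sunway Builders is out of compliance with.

1. scaffold inspection 1050 days ago vs limit 730 → not met
2. surety bond $55,000 < $115,000 → not met
3. condition 'performs work above three stories' holds; fall-protection recertification 129 days ago vs limit 90 → not met
4. commercial general liability coverage $725,000 < $1,025,000 → not met
5. equipment calibration 604 days ago vs limit 540 → not met
6. bonding capacity review 385 days ago vs limit 365 → not met
7. unresolved stop-work orders 5 > 3 → not met
8. lost-time incident rate 5 > 2 → not met
9. condition 'performs public-works projects' holds; workers' compensation coverage $215,000 < $225,000 → not met
Not met: 9 of 9

9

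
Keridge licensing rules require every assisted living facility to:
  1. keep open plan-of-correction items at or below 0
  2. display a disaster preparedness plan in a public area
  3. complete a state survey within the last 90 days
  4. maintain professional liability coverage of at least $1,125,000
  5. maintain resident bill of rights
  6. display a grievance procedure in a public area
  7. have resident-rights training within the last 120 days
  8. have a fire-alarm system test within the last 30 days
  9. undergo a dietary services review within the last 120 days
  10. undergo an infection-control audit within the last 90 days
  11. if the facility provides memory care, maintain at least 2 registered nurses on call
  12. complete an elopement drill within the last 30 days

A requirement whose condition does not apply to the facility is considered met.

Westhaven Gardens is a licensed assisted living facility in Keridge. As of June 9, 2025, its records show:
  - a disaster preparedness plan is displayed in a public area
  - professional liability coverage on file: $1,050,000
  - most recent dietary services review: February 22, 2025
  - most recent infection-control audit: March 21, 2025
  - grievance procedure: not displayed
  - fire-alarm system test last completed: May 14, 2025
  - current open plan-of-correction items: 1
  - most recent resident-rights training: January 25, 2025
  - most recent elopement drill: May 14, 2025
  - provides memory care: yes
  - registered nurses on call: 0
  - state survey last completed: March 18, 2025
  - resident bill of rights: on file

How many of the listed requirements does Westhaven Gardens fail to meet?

5

1. open plan-of-correction items 1 > 0 → not met
2. disaster preparedness plan present → met
3. state survey 83 days ago vs limit 90 → met
4. professional liability coverage $1,050,000 < $1,125,000 → not met
5. resident bill of rights present → met
6. grievance procedure absent → not met
7. resident-rights training 135 days ago vs limit 120 → not met
8. fire-alarm system test 26 days ago vs limit 30 → met
9. dietary services review 107 days ago vs limit 120 → met
10. infection-control audit 80 days ago vs limit 90 → met
11. condition 'provides memory care' holds; registered nurses on call 0 < 2 → not met
12. elopement drill 26 days ago vs limit 30 → met
Not met: 5 of 12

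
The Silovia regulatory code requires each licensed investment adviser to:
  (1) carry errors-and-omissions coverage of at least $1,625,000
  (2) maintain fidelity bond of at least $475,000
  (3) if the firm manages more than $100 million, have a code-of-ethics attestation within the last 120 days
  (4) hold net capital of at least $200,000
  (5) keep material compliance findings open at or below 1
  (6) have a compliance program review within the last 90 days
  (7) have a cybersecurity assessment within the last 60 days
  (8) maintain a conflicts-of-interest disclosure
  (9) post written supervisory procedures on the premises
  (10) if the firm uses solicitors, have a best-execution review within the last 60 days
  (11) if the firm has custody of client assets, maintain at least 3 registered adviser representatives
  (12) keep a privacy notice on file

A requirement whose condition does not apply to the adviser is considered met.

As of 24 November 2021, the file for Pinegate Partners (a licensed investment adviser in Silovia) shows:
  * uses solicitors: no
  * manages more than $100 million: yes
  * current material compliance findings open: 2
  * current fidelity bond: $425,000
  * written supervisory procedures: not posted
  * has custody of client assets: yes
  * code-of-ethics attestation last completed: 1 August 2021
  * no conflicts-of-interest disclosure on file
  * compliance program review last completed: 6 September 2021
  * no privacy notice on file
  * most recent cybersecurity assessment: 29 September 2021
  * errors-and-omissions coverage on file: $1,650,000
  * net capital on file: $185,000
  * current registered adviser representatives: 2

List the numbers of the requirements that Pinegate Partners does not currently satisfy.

1. errors-and-omissions coverage $1,650,000 ≥ $1,625,000 → met
2. fidelity bond $425,000 < $475,000 → not met
3. condition 'manages more than $100 million' holds; code-of-ethics attestation 115 days ago vs limit 120 → met
4. net capital $185,000 < $200,000 → not met
5. material compliance findings open 2 > 1 → not met
6. compliance program review 79 days ago vs limit 90 → met
7. cybersecurity assessment 56 days ago vs limit 60 → met
8. conflicts-of-interest disclosure absent → not met
9. written supervisory procedures absent → not met
10. condition 'uses solicitors' does not hold → requirement n/a → met
11. condition 'has custody of client assets' holds; registered adviser representatives 2 < 3 → not met
12. privacy notice absent → not met
Not met: 2, 4, 5, 8, 9, 11, 12

2, 4, 5, 8, 9, 11, 12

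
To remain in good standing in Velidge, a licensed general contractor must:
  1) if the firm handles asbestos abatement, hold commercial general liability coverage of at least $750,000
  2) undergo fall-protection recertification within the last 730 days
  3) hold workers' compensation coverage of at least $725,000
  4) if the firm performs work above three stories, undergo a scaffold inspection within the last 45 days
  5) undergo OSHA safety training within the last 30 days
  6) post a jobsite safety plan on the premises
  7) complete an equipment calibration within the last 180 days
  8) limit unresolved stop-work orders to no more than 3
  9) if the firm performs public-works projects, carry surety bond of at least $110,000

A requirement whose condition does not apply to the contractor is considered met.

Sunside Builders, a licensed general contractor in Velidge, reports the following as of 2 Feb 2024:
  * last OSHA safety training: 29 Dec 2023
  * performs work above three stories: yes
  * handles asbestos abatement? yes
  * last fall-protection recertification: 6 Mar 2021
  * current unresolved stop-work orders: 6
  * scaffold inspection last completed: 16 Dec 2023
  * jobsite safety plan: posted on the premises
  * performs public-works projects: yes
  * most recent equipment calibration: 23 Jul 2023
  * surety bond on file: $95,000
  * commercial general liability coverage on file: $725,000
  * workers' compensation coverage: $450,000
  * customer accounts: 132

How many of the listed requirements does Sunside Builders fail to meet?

8

1. condition 'handles asbestos abatement' holds; commercial general liability coverage $725,000 < $750,000 → not met
2. fall-protection recertification 1063 days ago vs limit 730 → not met
3. workers' compensation coverage $450,000 < $725,000 → not met
4. condition 'performs work above three stories' holds; scaffold inspection 48 days ago vs limit 45 → not met
5. OSHA safety training 35 days ago vs limit 30 → not met
6. jobsite safety plan present → met
7. equipment calibration 194 days ago vs limit 180 → not met
8. unresolved stop-work orders 6 > 3 → not met
9. condition 'performs public-works projects' holds; surety bond $95,000 < $110,000 → not met
Not met: 8 of 9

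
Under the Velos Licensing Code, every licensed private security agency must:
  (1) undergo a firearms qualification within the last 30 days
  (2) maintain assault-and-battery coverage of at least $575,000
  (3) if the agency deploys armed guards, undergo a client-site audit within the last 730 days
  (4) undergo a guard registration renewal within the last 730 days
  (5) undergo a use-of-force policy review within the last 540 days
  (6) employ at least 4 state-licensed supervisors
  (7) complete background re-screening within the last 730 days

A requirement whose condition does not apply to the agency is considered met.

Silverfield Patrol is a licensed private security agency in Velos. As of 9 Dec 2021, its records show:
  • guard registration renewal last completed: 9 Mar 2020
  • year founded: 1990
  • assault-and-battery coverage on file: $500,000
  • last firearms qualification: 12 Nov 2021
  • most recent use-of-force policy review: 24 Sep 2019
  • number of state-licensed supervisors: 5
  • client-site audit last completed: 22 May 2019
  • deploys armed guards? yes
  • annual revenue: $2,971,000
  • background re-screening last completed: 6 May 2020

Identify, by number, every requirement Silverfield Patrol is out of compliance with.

1. firearms qualification 27 days ago vs limit 30 → met
2. assault-and-battery coverage $500,000 < $575,000 → not met
3. condition 'deploys armed guards' holds; client-site audit 932 days ago vs limit 730 → not met
4. guard registration renewal 640 days ago vs limit 730 → met
5. use-of-force policy review 807 days ago vs limit 540 → not met
6. state-licensed supervisors 5 ≥ 4 → met
7. background re-screening 582 days ago vs limit 730 → met
Not met: 2, 3, 5

2, 3, 5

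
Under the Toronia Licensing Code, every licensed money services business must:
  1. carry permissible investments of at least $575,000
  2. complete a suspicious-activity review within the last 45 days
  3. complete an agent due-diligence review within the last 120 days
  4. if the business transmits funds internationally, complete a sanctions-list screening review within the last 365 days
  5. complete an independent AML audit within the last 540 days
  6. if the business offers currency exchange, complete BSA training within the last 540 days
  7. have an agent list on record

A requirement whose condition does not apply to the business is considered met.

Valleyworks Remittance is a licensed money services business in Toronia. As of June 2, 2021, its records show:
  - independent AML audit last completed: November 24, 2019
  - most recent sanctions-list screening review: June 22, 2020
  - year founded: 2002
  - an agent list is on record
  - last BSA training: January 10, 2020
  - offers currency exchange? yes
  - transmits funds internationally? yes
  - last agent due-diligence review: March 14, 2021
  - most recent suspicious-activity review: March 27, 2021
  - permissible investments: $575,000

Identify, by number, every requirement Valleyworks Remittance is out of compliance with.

2, 5

1. permissible investments $575,000 ≥ $575,000 → met
2. suspicious-activity review 67 days ago vs limit 45 → not met
3. agent due-diligence review 80 days ago vs limit 120 → met
4. condition 'transmits funds internationally' holds; sanctions-list screening review 345 days ago vs limit 365 → met
5. independent AML audit 556 days ago vs limit 540 → not met
6. condition 'offers currency exchange' holds; BSA training 509 days ago vs limit 540 → met
7. agent list present → met
Not met: 2, 5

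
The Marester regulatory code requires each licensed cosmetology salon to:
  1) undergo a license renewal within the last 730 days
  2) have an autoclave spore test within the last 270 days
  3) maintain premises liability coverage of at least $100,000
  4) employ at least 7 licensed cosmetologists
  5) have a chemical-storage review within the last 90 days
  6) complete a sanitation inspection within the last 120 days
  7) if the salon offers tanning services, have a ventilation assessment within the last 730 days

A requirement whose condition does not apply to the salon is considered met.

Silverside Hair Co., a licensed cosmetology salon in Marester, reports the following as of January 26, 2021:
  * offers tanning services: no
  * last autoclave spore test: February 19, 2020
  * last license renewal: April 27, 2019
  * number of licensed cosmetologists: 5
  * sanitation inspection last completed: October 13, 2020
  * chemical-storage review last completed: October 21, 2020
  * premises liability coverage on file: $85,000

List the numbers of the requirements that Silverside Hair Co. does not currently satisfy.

2, 3, 4, 5

1. license renewal 640 days ago vs limit 730 → met
2. autoclave spore test 342 days ago vs limit 270 → not met
3. premises liability coverage $85,000 < $100,000 → not met
4. licensed cosmetologists 5 < 7 → not met
5. chemical-storage review 97 days ago vs limit 90 → not met
6. sanitation inspection 105 days ago vs limit 120 → met
7. condition 'offers tanning services' does not hold → requirement n/a → met
Not met: 2, 3, 4, 5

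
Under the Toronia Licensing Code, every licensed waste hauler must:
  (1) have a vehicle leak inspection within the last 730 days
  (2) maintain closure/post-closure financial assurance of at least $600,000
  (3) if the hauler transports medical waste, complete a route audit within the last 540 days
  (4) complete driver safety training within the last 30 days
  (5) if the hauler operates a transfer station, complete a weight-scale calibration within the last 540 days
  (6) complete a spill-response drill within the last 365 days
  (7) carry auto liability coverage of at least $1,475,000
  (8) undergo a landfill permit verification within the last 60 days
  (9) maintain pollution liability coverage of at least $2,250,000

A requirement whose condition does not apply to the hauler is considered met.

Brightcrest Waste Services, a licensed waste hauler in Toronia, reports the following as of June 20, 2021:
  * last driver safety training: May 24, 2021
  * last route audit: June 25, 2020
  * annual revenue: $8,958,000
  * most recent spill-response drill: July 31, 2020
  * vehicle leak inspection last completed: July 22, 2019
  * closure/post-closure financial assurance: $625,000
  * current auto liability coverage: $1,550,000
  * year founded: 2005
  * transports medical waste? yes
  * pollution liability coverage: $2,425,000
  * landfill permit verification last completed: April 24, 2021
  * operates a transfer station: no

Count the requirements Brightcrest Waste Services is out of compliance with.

1. vehicle leak inspection 699 days ago vs limit 730 → met
2. closure/post-closure financial assurance $625,000 ≥ $600,000 → met
3. condition 'transports medical waste' holds; route audit 360 days ago vs limit 540 → met
4. driver safety training 27 days ago vs limit 30 → met
5. condition 'operates a transfer station' does not hold → requirement n/a → met
6. spill-response drill 324 days ago vs limit 365 → met
7. auto liability coverage $1,550,000 ≥ $1,475,000 → met
8. landfill permit verification 57 days ago vs limit 60 → met
9. pollution liability coverage $2,425,000 ≥ $2,250,000 → met
Not met: 0 of 9

0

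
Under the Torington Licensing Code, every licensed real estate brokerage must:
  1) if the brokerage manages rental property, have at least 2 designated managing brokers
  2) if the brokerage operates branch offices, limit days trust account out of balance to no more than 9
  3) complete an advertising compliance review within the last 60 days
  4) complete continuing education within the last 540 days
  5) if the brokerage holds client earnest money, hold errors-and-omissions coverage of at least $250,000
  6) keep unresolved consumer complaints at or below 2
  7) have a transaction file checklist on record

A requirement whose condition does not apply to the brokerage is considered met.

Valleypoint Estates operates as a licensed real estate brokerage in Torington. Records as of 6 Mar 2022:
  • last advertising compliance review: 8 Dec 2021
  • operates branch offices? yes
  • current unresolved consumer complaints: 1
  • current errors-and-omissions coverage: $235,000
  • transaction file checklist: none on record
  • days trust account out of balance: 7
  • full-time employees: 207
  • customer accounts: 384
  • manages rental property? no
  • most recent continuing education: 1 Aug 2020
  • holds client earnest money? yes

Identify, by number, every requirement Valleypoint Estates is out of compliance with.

1. condition 'manages rental property' does not hold → requirement n/a → met
2. condition 'operates branch offices' holds; days trust account out of balance 7 ≤ 9 → met
3. advertising compliance review 88 days ago vs limit 60 → not met
4. continuing education 582 days ago vs limit 540 → not met
5. condition 'holds client earnest money' holds; errors-and-omissions coverage $235,000 < $250,000 → not met
6. unresolved consumer complaints 1 ≤ 2 → met
7. transaction file checklist absent → not met
Not met: 3, 4, 5, 7

3, 4, 5, 7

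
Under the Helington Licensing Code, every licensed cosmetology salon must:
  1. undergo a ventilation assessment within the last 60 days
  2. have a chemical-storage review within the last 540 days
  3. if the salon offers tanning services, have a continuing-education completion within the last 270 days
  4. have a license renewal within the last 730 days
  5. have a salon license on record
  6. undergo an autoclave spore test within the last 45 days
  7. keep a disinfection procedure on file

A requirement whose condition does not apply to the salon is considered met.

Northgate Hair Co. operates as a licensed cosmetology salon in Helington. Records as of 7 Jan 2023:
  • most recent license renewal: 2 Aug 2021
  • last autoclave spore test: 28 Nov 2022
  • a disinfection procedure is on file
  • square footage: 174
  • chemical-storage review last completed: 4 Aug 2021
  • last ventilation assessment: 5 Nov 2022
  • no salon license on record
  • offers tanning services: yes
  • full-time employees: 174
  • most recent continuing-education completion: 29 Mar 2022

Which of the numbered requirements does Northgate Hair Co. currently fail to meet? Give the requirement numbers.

1, 3, 5

1. ventilation assessment 63 days ago vs limit 60 → not met
2. chemical-storage review 521 days ago vs limit 540 → met
3. condition 'offers tanning services' holds; continuing-education completion 284 days ago vs limit 270 → not met
4. license renewal 523 days ago vs limit 730 → met
5. salon license absent → not met
6. autoclave spore test 40 days ago vs limit 45 → met
7. disinfection procedure present → met
Not met: 1, 3, 5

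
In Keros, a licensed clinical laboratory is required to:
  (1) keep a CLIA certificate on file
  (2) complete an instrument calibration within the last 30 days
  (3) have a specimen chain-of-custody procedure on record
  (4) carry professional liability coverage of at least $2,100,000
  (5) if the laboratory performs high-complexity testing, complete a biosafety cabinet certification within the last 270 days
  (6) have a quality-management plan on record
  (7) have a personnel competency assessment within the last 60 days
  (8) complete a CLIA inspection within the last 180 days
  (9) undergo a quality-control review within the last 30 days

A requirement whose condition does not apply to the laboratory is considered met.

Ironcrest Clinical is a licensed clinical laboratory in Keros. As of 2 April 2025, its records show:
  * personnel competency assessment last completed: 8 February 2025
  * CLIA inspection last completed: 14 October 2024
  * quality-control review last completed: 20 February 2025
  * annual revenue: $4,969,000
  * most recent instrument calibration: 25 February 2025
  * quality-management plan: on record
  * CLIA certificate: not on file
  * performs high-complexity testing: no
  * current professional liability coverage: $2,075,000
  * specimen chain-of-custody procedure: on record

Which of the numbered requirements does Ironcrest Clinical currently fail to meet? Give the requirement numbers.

1, 2, 4, 9

1. CLIA certificate absent → not met
2. instrument calibration 36 days ago vs limit 30 → not met
3. specimen chain-of-custody procedure present → met
4. professional liability coverage $2,075,000 < $2,100,000 → not met
5. condition 'performs high-complexity testing' does not hold → requirement n/a → met
6. quality-management plan present → met
7. personnel competency assessment 53 days ago vs limit 60 → met
8. CLIA inspection 170 days ago vs limit 180 → met
9. quality-control review 41 days ago vs limit 30 → not met
Not met: 1, 2, 4, 9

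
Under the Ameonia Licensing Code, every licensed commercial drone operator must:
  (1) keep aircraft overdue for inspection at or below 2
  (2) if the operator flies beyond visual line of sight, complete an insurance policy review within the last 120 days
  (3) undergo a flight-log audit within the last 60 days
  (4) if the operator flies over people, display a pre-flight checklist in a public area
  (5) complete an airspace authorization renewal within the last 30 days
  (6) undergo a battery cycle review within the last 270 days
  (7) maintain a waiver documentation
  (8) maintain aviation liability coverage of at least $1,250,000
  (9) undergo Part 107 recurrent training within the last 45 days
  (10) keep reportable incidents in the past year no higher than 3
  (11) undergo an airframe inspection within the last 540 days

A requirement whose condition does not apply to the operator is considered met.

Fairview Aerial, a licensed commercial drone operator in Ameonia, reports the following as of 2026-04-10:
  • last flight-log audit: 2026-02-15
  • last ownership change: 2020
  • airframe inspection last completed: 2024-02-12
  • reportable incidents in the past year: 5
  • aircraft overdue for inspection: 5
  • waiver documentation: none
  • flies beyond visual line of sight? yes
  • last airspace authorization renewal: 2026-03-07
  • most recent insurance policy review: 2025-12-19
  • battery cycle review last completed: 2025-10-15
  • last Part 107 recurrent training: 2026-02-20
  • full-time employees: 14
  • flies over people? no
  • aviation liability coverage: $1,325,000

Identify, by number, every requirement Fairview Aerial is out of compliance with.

1, 5, 7, 9, 10, 11

1. aircraft overdue for inspection 5 > 2 → not met
2. condition 'flies beyond visual line of sight' holds; insurance policy review 112 days ago vs limit 120 → met
3. flight-log audit 54 days ago vs limit 60 → met
4. condition 'flies over people' does not hold → requirement n/a → met
5. airspace authorization renewal 34 days ago vs limit 30 → not met
6. battery cycle review 177 days ago vs limit 270 → met
7. waiver documentation absent → not met
8. aviation liability coverage $1,325,000 ≥ $1,250,000 → met
9. Part 107 recurrent training 49 days ago vs limit 45 → not met
10. reportable incidents in the past year 5 > 3 → not met
11. airframe inspection 788 days ago vs limit 540 → not met
Not met: 1, 5, 7, 9, 10, 11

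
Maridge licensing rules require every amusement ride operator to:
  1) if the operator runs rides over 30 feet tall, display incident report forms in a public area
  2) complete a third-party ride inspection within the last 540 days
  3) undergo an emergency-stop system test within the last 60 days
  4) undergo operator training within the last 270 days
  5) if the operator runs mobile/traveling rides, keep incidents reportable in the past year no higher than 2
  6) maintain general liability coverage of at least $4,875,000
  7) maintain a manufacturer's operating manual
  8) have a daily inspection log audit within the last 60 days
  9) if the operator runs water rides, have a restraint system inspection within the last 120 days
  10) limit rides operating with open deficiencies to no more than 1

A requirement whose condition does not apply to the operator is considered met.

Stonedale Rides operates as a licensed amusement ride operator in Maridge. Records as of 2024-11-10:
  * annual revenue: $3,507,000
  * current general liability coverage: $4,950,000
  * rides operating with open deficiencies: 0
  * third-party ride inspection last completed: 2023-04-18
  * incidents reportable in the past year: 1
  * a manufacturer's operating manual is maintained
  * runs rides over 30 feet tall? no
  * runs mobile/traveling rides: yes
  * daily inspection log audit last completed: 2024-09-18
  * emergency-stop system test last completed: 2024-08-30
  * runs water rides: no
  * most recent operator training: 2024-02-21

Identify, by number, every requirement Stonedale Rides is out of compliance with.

1. condition 'runs rides over 30 feet tall' does not hold → requirement n/a → met
2. third-party ride inspection 572 days ago vs limit 540 → not met
3. emergency-stop system test 72 days ago vs limit 60 → not met
4. operator training 263 days ago vs limit 270 → met
5. condition 'runs mobile/traveling rides' holds; incidents reportable in the past year 1 ≤ 2 → met
6. general liability coverage $4,950,000 ≥ $4,875,000 → met
7. manufacturer's operating manual present → met
8. daily inspection log audit 53 days ago vs limit 60 → met
9. condition 'runs water rides' does not hold → requirement n/a → met
10. rides operating with open deficiencies 0 ≤ 1 → met
Not met: 2, 3

2, 3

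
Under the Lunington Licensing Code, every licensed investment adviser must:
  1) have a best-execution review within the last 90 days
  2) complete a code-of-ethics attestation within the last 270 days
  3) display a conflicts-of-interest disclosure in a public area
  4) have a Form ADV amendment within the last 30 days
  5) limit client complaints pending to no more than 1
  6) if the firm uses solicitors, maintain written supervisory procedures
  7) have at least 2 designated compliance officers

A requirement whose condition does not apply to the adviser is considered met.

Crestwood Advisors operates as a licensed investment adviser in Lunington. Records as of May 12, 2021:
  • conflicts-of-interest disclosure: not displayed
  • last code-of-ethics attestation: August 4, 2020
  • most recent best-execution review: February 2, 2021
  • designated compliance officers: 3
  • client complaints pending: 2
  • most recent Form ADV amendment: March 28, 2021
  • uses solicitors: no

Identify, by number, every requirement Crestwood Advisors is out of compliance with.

1, 2, 3, 4, 5

1. best-execution review 99 days ago vs limit 90 → not met
2. code-of-ethics attestation 281 days ago vs limit 270 → not met
3. conflicts-of-interest disclosure absent → not met
4. Form ADV amendment 45 days ago vs limit 30 → not met
5. client complaints pending 2 > 1 → not met
6. condition 'uses solicitors' does not hold → requirement n/a → met
7. designated compliance officers 3 ≥ 2 → met
Not met: 1, 2, 3, 4, 5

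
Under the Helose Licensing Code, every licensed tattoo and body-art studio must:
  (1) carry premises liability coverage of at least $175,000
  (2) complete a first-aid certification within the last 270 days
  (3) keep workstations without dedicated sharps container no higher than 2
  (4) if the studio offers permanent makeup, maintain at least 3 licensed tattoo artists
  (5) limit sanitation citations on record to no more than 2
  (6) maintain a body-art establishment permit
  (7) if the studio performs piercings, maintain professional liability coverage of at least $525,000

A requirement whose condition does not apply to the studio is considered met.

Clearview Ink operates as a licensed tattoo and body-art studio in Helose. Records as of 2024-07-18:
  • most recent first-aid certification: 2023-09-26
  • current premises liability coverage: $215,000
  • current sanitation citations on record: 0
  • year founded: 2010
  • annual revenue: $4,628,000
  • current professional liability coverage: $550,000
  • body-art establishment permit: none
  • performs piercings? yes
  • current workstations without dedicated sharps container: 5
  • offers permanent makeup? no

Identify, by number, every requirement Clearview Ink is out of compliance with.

1. premises liability coverage $215,000 ≥ $175,000 → met
2. first-aid certification 296 days ago vs limit 270 → not met
3. workstations without dedicated sharps container 5 > 2 → not met
4. condition 'offers permanent makeup' does not hold → requirement n/a → met
5. sanitation citations on record 0 ≤ 2 → met
6. body-art establishment permit absent → not met
7. condition 'performs piercings' holds; professional liability coverage $550,000 ≥ $525,000 → met
Not met: 2, 3, 6

2, 3, 6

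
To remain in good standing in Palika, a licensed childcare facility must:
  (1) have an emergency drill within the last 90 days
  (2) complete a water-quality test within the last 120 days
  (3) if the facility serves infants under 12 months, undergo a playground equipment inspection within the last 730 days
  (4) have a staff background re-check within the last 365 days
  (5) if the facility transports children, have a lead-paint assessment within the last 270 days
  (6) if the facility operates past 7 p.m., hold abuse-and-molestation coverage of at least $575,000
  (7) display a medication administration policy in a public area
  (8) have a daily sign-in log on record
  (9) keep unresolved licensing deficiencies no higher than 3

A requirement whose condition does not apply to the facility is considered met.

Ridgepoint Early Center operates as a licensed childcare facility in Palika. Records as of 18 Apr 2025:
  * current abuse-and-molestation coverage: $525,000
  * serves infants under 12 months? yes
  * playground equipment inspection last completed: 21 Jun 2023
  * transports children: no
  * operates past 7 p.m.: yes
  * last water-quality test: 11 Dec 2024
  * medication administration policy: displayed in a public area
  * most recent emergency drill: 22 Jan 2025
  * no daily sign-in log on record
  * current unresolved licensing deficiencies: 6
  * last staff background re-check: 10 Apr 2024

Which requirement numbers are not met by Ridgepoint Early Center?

1. emergency drill 86 days ago vs limit 90 → met
2. water-quality test 128 days ago vs limit 120 → not met
3. condition 'serves infants under 12 months' holds; playground equipment inspection 667 days ago vs limit 730 → met
4. staff background re-check 373 days ago vs limit 365 → not met
5. condition 'transports children' does not hold → requirement n/a → met
6. condition 'operates past 7 p.m.' holds; abuse-and-molestation coverage $525,000 < $575,000 → not met
7. medication administration policy present → met
8. daily sign-in log absent → not met
9. unresolved licensing deficiencies 6 > 3 → not met
Not met: 2, 4, 6, 8, 9

2, 4, 6, 8, 9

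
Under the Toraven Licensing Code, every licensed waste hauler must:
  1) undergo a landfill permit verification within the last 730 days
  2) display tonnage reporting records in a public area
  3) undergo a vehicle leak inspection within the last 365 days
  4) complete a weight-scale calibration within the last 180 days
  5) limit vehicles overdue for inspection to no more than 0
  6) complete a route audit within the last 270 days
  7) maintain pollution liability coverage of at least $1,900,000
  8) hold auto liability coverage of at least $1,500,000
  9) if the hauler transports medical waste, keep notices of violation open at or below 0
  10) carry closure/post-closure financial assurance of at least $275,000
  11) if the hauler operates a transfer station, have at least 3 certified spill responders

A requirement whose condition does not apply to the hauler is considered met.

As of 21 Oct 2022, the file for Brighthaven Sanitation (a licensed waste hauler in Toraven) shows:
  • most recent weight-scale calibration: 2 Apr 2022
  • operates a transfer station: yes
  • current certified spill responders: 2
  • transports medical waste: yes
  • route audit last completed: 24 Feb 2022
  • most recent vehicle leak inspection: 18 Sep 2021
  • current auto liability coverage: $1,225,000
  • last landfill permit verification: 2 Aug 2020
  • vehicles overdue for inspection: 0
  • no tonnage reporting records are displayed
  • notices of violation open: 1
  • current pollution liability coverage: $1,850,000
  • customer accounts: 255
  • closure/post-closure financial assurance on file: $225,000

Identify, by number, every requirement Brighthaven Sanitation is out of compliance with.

1, 2, 3, 4, 7, 8, 9, 10, 11

1. landfill permit verification 810 days ago vs limit 730 → not met
2. tonnage reporting records absent → not met
3. vehicle leak inspection 398 days ago vs limit 365 → not met
4. weight-scale calibration 202 days ago vs limit 180 → not met
5. vehicles overdue for inspection 0 ≤ 0 → met
6. route audit 239 days ago vs limit 270 → met
7. pollution liability coverage $1,850,000 < $1,900,000 → not met
8. auto liability coverage $1,225,000 < $1,500,000 → not met
9. condition 'transports medical waste' holds; notices of violation open 1 > 0 → not met
10. closure/post-closure financial assurance $225,000 < $275,000 → not met
11. condition 'operates a transfer station' holds; certified spill responders 2 < 3 → not met
Not met: 1, 2, 3, 4, 7, 8, 9, 10, 11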